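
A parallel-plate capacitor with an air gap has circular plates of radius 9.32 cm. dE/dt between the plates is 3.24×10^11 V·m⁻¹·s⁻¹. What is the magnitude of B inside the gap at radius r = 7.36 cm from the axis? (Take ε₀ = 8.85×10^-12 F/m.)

1.33×10^-7 T

Through the whole plate area (πR² = 0.02729 m²), I_d = ε₀ πR² dE/dt = 0.07825 A.
An Ampèrian loop of radius r encloses a fraction (r/R)² of I_d. Then B·2πr = μ₀ I_d (r/R)², giving B = μ₀ I_d r/(2πR²) = 1.33×10^-7 T.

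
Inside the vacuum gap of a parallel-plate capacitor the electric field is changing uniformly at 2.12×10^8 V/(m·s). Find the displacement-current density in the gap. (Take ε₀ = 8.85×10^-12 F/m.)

J_d = ε₀ ∂E/∂t, so J_d = 1.88×10^-3 A/m².

1.88×10^-3 A/m²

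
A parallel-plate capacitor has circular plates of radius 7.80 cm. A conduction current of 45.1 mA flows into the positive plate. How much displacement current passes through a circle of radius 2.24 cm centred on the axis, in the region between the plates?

3.72×10^-3 A

No conduction current crosses the gap, so I_d there equals the 0.0451 A in the leads.
Since J_d is uniform, the enclosed fraction is (r/R)² = 0.08247, giving I_d,enc = 3.72×10^-3 A.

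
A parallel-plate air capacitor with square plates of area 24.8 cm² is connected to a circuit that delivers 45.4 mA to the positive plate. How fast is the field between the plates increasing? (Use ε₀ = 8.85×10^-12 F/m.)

The displacement current between the plates equals the conduction current, I_d = 45.4 mA.
Inverting I_d = ε₀ A dE/dt gives dE/dt = 0.0454 / (8.85×10^-12 · 2.48×10^-3) = 2.07×10^12 V/(m·s).

2.07×10^12 V/(m·s)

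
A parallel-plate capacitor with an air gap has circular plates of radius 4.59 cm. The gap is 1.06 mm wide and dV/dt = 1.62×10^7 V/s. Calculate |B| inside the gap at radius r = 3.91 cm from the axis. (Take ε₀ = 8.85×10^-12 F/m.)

3.32×10^-9 T

With E = V/d, dE/dt = 1.528×10^10 V/(m·s) and πR² = 6.619×10^-3 m², giving I_d = ε₀ πR² dE/dt = 8.951×10^-4 A.
An Ampèrian loop of radius r encloses a fraction (r/R)² of I_d. Then B·2πr = μ₀ I_d (r/R)², giving B = μ₀ I_d r/(2πR²) = 3.32×10^-9 T.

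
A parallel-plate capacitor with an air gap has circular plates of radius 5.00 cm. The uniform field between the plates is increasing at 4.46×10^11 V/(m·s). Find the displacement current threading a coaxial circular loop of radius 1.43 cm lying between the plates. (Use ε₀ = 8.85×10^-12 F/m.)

Total displacement current: I_d = ε₀(πR²)(dE/dt) = (8.85×10^-12)(7.854×10^-3)(4.46×10^11) = 0.03100 A.
Since J_d is uniform, the enclosed fraction is (r/R)² = 0.08180, giving I_d,enc = 2.54×10^-3 A.

2.54×10^-3 A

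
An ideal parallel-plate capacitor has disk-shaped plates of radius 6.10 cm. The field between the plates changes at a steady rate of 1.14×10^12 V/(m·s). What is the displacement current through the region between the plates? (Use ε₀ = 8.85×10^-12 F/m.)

0.118 A

With a uniform field, Φ_E = EA, so I_d = ε₀ A dE/dt = 0.118 A.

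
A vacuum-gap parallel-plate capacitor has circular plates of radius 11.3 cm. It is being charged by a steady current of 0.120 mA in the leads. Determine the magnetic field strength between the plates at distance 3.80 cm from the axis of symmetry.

No conduction current crosses the gap, so I_d there equals the 1.20×10^-4 A in the leads.
∮B·dl = μ₀ I_d,enc with I_d,enc = I_d r²/R² = 1.357×10^-5 A; so B = μ₀ I_d,enc/(2πr) = 7.14×10^-11 T.

7.14×10^-11 T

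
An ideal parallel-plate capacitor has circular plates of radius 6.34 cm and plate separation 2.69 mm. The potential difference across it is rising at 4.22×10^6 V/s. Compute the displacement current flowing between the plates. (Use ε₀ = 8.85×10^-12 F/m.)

1.75×10^-4 A

The displacement current equals the charging current C dV/dt. With C = ε₀A/d = (8.85×10^-12)(0.01263)/(2.69×10^-3) = 4.155×10^-11 F, I_d = (4.155×10^-11)(4.22×10^6) = 1.75×10^-4 A.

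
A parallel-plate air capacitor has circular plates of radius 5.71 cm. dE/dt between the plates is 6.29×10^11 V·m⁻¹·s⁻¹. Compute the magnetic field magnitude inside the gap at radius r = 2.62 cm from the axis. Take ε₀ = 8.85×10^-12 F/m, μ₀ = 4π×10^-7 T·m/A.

Through the whole plate area (πR² = 0.01024 m²), I_d = ε₀ πR² dE/dt = 0.05700 A.
∮B·dl = μ₀ I_d,enc with I_d,enc = I_d r²/R² = 0.01200 A; so B = μ₀ I_d,enc/(2πr) = 9.16×10^-8 T.

9.16×10^-8 T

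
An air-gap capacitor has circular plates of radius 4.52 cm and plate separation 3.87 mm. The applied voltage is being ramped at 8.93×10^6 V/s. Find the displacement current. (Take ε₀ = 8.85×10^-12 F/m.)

1.31×10^-4 A

The displacement current equals the charging current C dV/dt. With C = ε₀A/d = (8.85×10^-12)(6.418×10^-3)/(3.87×10^-3) = 1.468×10^-11 F, I_d = (1.468×10^-11)(8.93×10^6) = 1.31×10^-4 A.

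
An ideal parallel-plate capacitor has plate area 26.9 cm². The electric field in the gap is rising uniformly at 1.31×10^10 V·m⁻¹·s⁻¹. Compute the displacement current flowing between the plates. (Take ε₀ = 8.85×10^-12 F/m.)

3.12×10^-4 A

I_d = ε₀ A (dE/dt) = (8.85×10^-12)(2.69×10^-3 m²)(1.31×10^10) = 3.12×10^-4 A.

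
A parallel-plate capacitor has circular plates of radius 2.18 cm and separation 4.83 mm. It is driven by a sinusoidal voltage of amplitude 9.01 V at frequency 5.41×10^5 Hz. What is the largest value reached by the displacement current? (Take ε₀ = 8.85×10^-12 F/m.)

C = ε₀A/d = (8.85×10^-12)(1.493×10^-3)/(4.83×10^-3) = 2.736×10^-12 F; ω = 2πf = 3.399×10^6 rad/s.
I_d = C dV/dt, so |I_d|_max = C V₀ ω = (2.736×10^-12)(9.01)(3.399×10^6) = 8.38×10^-5 A.

8.38×10^-5 A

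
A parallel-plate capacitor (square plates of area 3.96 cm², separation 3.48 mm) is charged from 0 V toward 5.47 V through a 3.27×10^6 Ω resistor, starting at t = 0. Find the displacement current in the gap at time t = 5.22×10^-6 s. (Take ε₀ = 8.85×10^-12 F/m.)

C = ε₀A/d = (8.85×10^-12)(3.96×10^-4)/(3.48×10^-3) = 1.007×10^-12 F, so τ = RC = 3.293×10^-6 s.
The conduction current is I(t) = (V₀/R) e^(−t/τ), and the displacement current between the plates equals it.
t/τ = 1.585; I_d = (5.47/3.27×10^6) · e^(−1.585) = (1.673×10^-6)(0.2049) = 3.43×10^-7 A.

3.43×10^-7 A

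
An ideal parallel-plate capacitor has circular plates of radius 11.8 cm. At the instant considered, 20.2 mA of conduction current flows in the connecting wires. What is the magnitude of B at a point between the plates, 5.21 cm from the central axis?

1.51×10^-8 T

No conduction current crosses the gap, so I_d there equals the 0.0202 A in the leads.
An Ampèrian loop of radius r encloses a fraction (r/R)² of I_d. Then B·2πr = μ₀ I_d (r/R)², giving B = μ₀ I_d r/(2πR²) = 1.51×10^-8 T.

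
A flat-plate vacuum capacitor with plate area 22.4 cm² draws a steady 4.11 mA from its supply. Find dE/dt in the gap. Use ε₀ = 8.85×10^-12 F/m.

By continuity, I_d in the gap equals the 4.11 mA flowing in the wire.
Inverting I_d = ε₀ A dE/dt gives dE/dt = 4.11×10^-3 / (8.85×10^-12 · 2.24×10^-3) = 2.07×10^11 V/(m·s).

2.07×10^11 V/(m·s)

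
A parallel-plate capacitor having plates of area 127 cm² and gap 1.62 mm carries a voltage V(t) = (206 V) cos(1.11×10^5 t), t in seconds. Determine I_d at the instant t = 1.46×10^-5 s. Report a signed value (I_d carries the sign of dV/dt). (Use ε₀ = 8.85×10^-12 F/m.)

-1.58×10^-3 A

dE/dt = (V₀ω/d)·−sin(ωt) with ωt = 1.6206 rad: (206)(1.11×10^5)(-0.9988)/(1.62×10^-3) = -1.410×10^10 V/(m·s).
I_d = ε₀ A dE/dt = (8.85×10^-12)(0.0127)(-1.410×10^10) = -1.58×10^-3 A.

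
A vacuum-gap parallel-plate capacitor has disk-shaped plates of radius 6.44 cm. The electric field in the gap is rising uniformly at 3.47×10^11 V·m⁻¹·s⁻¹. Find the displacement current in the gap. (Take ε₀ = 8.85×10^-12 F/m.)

0.0400 A

With a uniform field, Φ_E = EA, so I_d = ε₀ A dE/dt = 0.0400 A.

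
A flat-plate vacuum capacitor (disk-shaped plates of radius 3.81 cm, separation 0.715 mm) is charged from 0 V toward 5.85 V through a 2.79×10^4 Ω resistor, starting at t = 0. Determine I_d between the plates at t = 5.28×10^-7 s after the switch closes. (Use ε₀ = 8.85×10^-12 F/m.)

1.50×10^-4 A

C = ε₀A/d = (8.85×10^-12)(4.560×10^-3)/(7.15×10^-4) = 5.644×10^-11 F and τ = RC = 1.575×10^-6 s. I_d in the gap equals the RC charging current.
I_d(t) = (V₀/R) e^(−t/τ) = 2.097×10^-4 · e^(−0.3352) = 1.50×10^-4 A.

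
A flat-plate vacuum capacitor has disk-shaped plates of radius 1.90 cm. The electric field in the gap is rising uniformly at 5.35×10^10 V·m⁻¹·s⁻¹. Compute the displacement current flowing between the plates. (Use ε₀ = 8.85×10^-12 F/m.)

5.37×10^-4 A

The displacement current is ε₀ times dΦ_E/dt = ε₀ A dE/dt = (8.85×10^-12)(1.134×10^-3)(5.35×10^10) = 5.37×10^-4 A.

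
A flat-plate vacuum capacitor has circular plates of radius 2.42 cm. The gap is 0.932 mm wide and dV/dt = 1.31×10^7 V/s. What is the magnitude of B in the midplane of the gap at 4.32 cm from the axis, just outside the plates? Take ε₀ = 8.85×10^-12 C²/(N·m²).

1.06×10^-9 T

I_d = C dV/dt with C = ε₀πR²/d = 1.747×10^-11 F, so I_d = (1.747×10^-11)(1.31×10^7) = 2.289×10^-4 A.
With r > R the enclosed displacement current is the full I_d; B = μ₀ I_d / (2πr) = 1.06×10^-9 T.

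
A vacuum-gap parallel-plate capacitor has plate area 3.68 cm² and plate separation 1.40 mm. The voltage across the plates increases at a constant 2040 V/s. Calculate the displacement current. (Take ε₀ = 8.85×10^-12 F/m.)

The field between the plates is E = V/d, so dE/dt = (2040)/(1.40×10^-3 m) = 1.457×10^6 V/(m·s).
I_d = ε₀ A (dE/dt) = (8.85×10^-12)(3.68×10^-4)(1.457×10^6) = 4.75×10^-9 A.

4.75×10^-9 A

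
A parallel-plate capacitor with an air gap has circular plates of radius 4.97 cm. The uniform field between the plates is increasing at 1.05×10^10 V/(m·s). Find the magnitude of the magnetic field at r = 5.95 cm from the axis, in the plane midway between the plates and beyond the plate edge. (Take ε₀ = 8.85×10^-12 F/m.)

I_d = ε₀ dΦ_E/dt = ε₀ πR² (dE/dt) = (8.85×10^-12)(7.760×10^-3)(1.05×10^10) = 7.211×10^-4 A through the full plate area.
With r > R the enclosed displacement current is the full I_d; B = μ₀ I_d / (2πr) = 2.42×10^-9 T.

2.42×10^-9 T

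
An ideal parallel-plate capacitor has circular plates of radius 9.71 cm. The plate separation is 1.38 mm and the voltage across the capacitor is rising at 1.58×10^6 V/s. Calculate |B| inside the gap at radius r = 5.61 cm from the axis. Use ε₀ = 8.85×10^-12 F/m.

3.57×10^-10 T

With E = V/d, dE/dt = 1.145×10^9 V/(m·s) and πR² = 0.02962 m², giving I_d = ε₀ πR² dE/dt = 3.001×10^-4 A.
∮B·dl = μ₀ I_d,enc with I_d,enc = I_d r²/R² = 1.002×10^-4 A; so B = μ₀ I_d,enc/(2πr) = 3.57×10^-10 T.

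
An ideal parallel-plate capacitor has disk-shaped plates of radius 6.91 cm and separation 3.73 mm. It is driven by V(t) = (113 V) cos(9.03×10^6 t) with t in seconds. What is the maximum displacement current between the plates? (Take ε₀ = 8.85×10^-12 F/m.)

0.0363 A

(dE/dt)_max = V₀ω/d = 2.736×10^11 V/(m·s); ω = 9.03×10^6 rad/s.
I_d,max = ε₀ A (dE/dt)_max = (8.85×10^-12)(0.01500)(2.736×10^11) = 0.0363 A.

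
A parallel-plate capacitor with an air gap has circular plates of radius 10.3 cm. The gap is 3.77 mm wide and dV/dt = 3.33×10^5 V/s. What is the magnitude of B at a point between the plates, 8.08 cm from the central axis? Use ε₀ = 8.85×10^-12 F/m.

3.97×10^-11 T

I_d = C dV/dt with C = ε₀πR²/d = 7.824×10^-11 F, so I_d = (7.824×10^-11)(3.33×10^5) = 2.605×10^-5 A.
For r < R the Ampère–Maxwell law gives B(2πr) = μ₀ I_d (r²/R²), so B = μ₀ I_d r/(2πR²) = (4π×10^-7)(2.605×10^-5)(0.0808)/(2π·0.103²) = 3.97×10^-11 T.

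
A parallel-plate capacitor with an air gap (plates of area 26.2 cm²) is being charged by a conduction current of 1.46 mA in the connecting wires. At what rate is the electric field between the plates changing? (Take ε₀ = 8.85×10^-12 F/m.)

6.30×10^10 V/(m·s)

Charge continuity gives I_d = I = 1.46×10^-3 A between the plates.
Since I_d = ε₀ A dE/dt, dE/dt = I_d/(ε₀A) = (1.46×10^-3)/((8.85×10^-12)(2.62×10^-3)) = 6.30×10^10 V/(m·s).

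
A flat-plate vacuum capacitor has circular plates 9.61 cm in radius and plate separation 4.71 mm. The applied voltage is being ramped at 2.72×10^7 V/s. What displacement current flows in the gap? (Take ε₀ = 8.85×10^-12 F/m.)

1.48×10^-3 A

E = V/d so dE/dt = (dV/dt)/d = 5.775×10^9 V/(m·s), and I_d = ε₀ A dE/dt = (8.85×10^-12)(0.02901)(5.775×10^9) = 1.48×10^-3 A.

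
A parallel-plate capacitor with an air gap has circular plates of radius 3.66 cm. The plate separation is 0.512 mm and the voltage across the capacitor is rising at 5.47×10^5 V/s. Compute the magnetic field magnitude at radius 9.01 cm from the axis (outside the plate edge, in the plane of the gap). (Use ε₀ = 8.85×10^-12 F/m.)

8.83×10^-11 T

I_d = C dV/dt with C = ε₀πR²/d = 7.274×10^-11 F, so I_d = (7.274×10^-11)(5.47×10^5) = 3.979×10^-5 A.
For r ≥ R the full I_d is enclosed: B = μ₀ I_d/(2πr) = (4π×10^-7)(3.979×10^-5)/(2π·0.0901) = 8.83×10^-11 T.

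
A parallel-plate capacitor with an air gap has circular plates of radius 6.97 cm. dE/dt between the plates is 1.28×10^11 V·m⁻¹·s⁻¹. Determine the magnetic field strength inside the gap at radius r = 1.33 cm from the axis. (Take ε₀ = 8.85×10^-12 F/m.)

I_d = ε₀ dΦ_E/dt = ε₀ πR² (dE/dt) = (8.85×10^-12)(0.01526)(1.28×10^11) = 0.01729 A through the full plate area.
An Ampèrian loop of radius r encloses a fraction (r/R)² of I_d. Then B·2πr = μ₀ I_d (r/R)², giving B = μ₀ I_d r/(2πR²) = 9.47×10^-9 T.

9.47×10^-9 T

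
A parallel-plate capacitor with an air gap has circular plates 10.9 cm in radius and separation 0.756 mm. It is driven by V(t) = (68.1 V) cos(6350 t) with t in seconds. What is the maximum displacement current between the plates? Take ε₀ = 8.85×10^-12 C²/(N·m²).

(dE/dt)_max = V₀ω/d = 5.720×10^8 V/(m·s); ω = 6350 rad/s.
I_d,max = ε₀ A (dE/dt)_max = (8.85×10^-12)(0.03733)(5.720×10^8) = 1.89×10^-4 A.

1.89×10^-4 A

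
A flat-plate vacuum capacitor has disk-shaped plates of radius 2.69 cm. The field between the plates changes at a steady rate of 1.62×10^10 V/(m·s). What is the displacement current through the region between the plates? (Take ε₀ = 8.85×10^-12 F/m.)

With a uniform field, Φ_E = EA, so I_d = ε₀ A dE/dt = 3.26×10^-4 A.

3.26×10^-4 A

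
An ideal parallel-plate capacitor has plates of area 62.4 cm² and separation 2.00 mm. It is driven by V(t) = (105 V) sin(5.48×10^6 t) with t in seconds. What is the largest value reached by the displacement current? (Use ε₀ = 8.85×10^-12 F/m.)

0.0159 A

C = ε₀A/d = (8.85×10^-12)(6.24×10^-3)/(2.00×10^-3) = 2.761×10^-11 F; ω = 5.48×10^6 rad/s.
I_d = C dV/dt, so |I_d|_max = C V₀ ω = (2.761×10^-11)(105)(5.48×10^6) = 0.0159 A.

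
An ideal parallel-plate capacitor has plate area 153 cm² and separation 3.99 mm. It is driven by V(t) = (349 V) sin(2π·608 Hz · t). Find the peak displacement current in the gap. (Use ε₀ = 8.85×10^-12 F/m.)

4.52×10^-5 A

C = ε₀A/d = (8.85×10^-12)(0.0153)/(3.99×10^-3) = 3.394×10^-11 F; ω = 2πf = 3820 rad/s.
I_d = C dV/dt, so |I_d|_max = C V₀ ω = (3.394×10^-11)(349)(3820) = 4.52×10^-5 A.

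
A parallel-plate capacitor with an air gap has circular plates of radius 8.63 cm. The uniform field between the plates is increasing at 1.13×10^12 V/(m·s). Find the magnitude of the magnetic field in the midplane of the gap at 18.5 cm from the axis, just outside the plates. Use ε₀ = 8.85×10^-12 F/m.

I_d = ε₀ dΦ_E/dt = ε₀ πR² (dE/dt) = (8.85×10^-12)(0.02340)(1.13×10^12) = 0.2340 A through the full plate area.
For r ≥ R the full I_d is enclosed: B = μ₀ I_d/(2πr) = (4π×10^-7)(0.2340)/(2π·0.185) = 2.53×10^-7 T.

2.53×10^-7 T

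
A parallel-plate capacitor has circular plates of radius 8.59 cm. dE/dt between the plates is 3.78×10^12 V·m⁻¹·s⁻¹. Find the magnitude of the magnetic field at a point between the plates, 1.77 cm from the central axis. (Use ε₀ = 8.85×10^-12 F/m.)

Through the whole plate area (πR² = 0.02318 m²), I_d = ε₀ πR² dE/dt = 0.7754 A.
An Ampèrian loop of radius r encloses a fraction (r/R)² of I_d. Then B·2πr = μ₀ I_d (r/R)², giving B = μ₀ I_d r/(2πR²) = 3.72×10^-7 T.

3.72×10^-7 T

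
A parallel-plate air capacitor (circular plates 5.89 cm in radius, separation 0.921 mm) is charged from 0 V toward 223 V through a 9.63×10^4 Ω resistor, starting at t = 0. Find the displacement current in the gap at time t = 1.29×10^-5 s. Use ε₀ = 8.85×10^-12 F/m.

C = ε₀A/d = (8.85×10^-12)(0.01090)/(9.21×10^-4) = 1.047×10^-10 F and τ = RC = 1.008×10^-5 s. I_d in the gap equals the RC charging current.
I_d(t) = (V₀/R) e^(−t/τ) = 2.316×10^-3 · e^(−1.280) = 6.44×10^-4 A.

6.44×10^-4 A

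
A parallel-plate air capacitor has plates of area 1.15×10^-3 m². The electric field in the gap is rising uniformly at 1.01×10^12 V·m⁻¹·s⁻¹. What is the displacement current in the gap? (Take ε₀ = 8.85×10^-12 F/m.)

The displacement current is ε₀ times dΦ_E/dt = ε₀ A dE/dt = (8.85×10^-12)(1.15×10^-3)(1.01×10^12) = 0.0103 A.

0.0103 A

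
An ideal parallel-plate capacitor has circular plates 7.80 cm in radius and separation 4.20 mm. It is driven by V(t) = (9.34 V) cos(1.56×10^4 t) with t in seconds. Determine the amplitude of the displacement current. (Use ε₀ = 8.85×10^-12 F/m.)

5.87×10^-6 A

C = ε₀A/d = (8.85×10^-12)(0.01911)/(4.20×10^-3) = 4.027×10^-11 F; ω = 1.56×10^4 rad/s.
I_d = C dV/dt, so |I_d|_max = C V₀ ω = (4.027×10^-11)(9.34)(1.56×10^4) = 5.87×10^-6 A.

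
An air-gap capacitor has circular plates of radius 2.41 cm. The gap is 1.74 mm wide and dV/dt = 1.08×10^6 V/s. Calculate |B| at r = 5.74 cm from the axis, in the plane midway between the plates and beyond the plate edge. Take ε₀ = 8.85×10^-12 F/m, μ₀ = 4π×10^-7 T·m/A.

I_d = C dV/dt with C = ε₀πR²/d = 9.282×10^-12 F, so I_d = (9.282×10^-12)(1.08×10^6) = 1.002×10^-5 A.
With r > R the enclosed displacement current is the full I_d; B = μ₀ I_d / (2πr) = 3.49×10^-11 T.

3.49×10^-11 T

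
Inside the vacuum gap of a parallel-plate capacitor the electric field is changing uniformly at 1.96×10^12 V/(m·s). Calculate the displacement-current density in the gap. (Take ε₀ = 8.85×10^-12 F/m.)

17.3 A/m²

J_d = ε₀ dE/dt = (8.85×10^-12)(1.96×10^12) = 17.3 A/m².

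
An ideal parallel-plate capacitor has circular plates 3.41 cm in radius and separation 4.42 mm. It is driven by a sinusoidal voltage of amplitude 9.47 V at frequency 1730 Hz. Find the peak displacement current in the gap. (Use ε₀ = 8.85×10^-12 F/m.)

7.53×10^-7 A

C = ε₀A/d = (8.85×10^-12)(3.653×10^-3)/(4.42×10^-3) = 7.314×10^-12 F; ω = 2πf = 1.087×10^4 rad/s.
I_d = C dV/dt, so |I_d|_max = C V₀ ω = (7.314×10^-12)(9.47)(1.087×10^4) = 7.53×10^-7 A.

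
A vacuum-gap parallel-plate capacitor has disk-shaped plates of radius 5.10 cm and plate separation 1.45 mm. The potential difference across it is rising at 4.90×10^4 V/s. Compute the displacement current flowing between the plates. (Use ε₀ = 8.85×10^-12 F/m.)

The displacement current equals the charging current C dV/dt. With C = ε₀A/d = (8.85×10^-12)(8.171×10^-3)/(1.45×10^-3) = 4.987×10^-11 F, I_d = (4.987×10^-11)(4.90×10^4) = 2.44×10^-6 A.

2.44×10^-6 A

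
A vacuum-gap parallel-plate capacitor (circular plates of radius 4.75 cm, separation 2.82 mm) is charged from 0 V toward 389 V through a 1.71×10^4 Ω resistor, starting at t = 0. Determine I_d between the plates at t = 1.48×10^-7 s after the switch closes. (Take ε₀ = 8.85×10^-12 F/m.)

0.0154 A

C = ε₀A/d = (8.85×10^-12)(7.088×10^-3)/(2.82×10^-3) = 2.224×10^-11 F and τ = RC = 3.803×10^-7 s. I_d in the gap equals the RC charging current.
I_d(t) = (V₀/R) e^(−t/τ) = 0.02275 · e^(−0.3892) = 0.0154 A.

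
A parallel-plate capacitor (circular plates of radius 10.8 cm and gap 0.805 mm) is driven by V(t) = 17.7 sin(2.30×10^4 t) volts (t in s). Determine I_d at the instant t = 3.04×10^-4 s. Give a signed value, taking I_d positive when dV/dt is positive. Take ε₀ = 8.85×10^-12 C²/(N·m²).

dE/dt = (V₀ω/d)·cos(ωt) with ωt = 6.992 rad: (17.7)(2.30×10^4)(0.7591)/(8.05×10^-4) = 3.839×10^8 V/(m·s).
I_d = ε₀ A dE/dt = (8.85×10^-12)(0.03664)(3.839×10^8) = 1.24×10^-4 A.

1.24×10^-4 A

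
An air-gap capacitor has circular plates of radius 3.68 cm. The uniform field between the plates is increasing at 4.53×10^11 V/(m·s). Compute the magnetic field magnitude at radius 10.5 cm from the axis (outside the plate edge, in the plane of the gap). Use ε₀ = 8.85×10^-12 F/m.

Through the whole plate area (πR² = 4.254×10^-3 m²), I_d = ε₀ πR² dE/dt = 0.01705 A.
For r ≥ R the full I_d is enclosed: B = μ₀ I_d/(2πr) = (4π×10^-7)(0.01705)/(2π·0.105) = 3.25×10^-8 T.

3.25×10^-8 T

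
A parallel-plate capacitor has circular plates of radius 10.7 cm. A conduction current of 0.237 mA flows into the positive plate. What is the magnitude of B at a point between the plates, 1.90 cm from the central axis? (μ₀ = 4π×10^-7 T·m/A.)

No conduction current crosses the gap, so I_d there equals the 2.37×10^-4 A in the leads.
∮B·dl = μ₀ I_d,enc with I_d,enc = I_d r²/R² = 7.473×10^-6 A; so B = μ₀ I_d,enc/(2πr) = 7.87×10^-11 T.

7.87×10^-11 T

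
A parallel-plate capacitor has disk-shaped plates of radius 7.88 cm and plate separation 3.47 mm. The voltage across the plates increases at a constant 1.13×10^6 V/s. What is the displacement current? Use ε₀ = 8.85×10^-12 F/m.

The field between the plates is E = V/d, so dE/dt = (1.13×10^6)/(3.47×10^-3 m) = 3.256×10^8 V/(m·s).
I_d = ε₀ A (dE/dt) = (8.85×10^-12)(0.01951)(3.256×10^8) = 5.62×10^-5 A.

5.62×10^-5 A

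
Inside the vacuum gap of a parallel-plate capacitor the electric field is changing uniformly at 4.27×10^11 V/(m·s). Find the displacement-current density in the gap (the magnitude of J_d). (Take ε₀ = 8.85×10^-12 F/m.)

J_d = ε₀ dE/dt = (8.85×10^-12)(4.27×10^11) = 3.78 A/m².

3.78 A/m²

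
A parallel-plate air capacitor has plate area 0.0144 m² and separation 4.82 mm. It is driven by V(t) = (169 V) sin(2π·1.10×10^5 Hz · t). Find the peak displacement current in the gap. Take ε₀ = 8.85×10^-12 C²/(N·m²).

C = ε₀A/d = (8.85×10^-12)(0.0144)/(4.82×10^-3) = 2.644×10^-11 F; ω = 2πf = 6.912×10^5 rad/s.
I_d = C dV/dt, so |I_d|_max = C V₀ ω = (2.644×10^-11)(169)(6.912×10^5) = 3.09×10^-3 A.

3.09×10^-3 A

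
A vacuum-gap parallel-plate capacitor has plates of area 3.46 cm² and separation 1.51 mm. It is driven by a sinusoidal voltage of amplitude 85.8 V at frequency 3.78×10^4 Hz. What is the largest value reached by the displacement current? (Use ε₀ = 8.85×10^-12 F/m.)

C = ε₀A/d = (8.85×10^-12)(3.46×10^-4)/(1.51×10^-3) = 2.028×10^-12 F; ω = 2πf = 2.375×10^5 rad/s.
I_d = C dV/dt, so |I_d|_max = C V₀ ω = (2.028×10^-12)(85.8)(2.375×10^5) = 4.13×10^-5 A.

4.13×10^-5 A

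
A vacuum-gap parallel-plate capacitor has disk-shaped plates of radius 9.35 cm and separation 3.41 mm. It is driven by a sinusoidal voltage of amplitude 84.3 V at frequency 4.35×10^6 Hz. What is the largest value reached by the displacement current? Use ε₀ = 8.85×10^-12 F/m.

The displacement current equals the conduction current C dV/dt, which peaks at C V₀ ω.
With C = ε₀A/d = (8.85×10^-12)(0.02746)/(3.41×10^-3) = 7.127×10^-11 F and ω = 2πf = 2.733×10^7 rad/s, I_d,max = (7.127×10^-11)(84.3)(2.733×10^7) = 0.164 A.

0.164 A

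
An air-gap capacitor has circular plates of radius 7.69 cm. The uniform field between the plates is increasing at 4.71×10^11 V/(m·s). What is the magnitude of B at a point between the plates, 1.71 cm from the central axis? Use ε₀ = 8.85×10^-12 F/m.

Total displacement current: I_d = ε₀(πR²)(dE/dt) = (8.85×10^-12)(0.01858)(4.71×10^11) = 0.07745 A.
For r < R the Ampère–Maxwell law gives B(2πr) = μ₀ I_d (r²/R²), so B = μ₀ I_d r/(2πR²) = (4π×10^-7)(0.07745)(0.0171)/(2π·0.0769²) = 4.48×10^-8 T.

4.48×10^-8 T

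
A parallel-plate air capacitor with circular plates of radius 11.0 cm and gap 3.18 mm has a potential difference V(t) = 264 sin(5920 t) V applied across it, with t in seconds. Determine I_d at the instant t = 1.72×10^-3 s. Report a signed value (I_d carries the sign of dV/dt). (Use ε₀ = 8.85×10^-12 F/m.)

C = ε₀A/d = (8.85×10^-12)(0.03801)/(3.18×10^-3) = 1.058×10^-10 F. dV/dt = V₀ω·cos(ωt); at ωt = 10.1824 rad this factor is -0.7265.
I_d = C dV/dt = (1.058×10^-10)(264)(5920)(-0.7265) = -1.20×10^-4 A.

-1.20×10^-4 A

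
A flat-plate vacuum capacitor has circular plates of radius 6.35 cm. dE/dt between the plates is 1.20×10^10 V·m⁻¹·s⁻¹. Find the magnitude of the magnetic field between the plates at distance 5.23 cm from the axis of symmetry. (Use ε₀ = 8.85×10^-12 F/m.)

3.49×10^-9 T

Through the whole plate area (πR² = 0.01267 m²), I_d = ε₀ πR² dE/dt = 1.346×10^-3 A.
∮B·dl = μ₀ I_d,enc with I_d,enc = I_d r²/R² = 9.131×10^-4 A; so B = μ₀ I_d,enc/(2πr) = 3.49×10^-9 T.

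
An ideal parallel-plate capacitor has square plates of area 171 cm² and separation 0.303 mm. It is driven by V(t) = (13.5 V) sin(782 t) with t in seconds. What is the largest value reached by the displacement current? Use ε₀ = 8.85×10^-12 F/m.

5.27×10^-6 A

(dE/dt)_max = V₀ω/d = 3.484×10^7 V/(m·s); ω = 782 rad/s.
I_d,max = ε₀ A (dE/dt)_max = (8.85×10^-12)(0.0171)(3.484×10^7) = 5.27×10^-6 A.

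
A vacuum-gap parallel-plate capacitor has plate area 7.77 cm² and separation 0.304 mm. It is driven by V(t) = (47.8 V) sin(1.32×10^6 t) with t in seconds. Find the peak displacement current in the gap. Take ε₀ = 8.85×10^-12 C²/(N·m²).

1.43×10^-3 A

The displacement current equals the conduction current C dV/dt, which peaks at C V₀ ω.
With C = ε₀A/d = (8.85×10^-12)(7.77×10^-4)/(3.04×10^-4) = 2.262×10^-11 F and ω = 1.32×10^6 rad/s, I_d,max = (2.262×10^-11)(47.8)(1.32×10^6) = 1.43×10^-3 A.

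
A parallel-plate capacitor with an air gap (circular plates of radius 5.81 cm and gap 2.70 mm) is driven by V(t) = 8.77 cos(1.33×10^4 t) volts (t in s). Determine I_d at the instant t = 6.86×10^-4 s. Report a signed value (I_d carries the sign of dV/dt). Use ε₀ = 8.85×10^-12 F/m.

C = ε₀A/d = (8.85×10^-12)(0.01060)/(2.70×10^-3) = 3.474×10^-11 F. dV/dt = V₀ω·−sin(ωt); at ωt = 9.1238 rad this factor is -0.2965.
I_d = C dV/dt = (3.474×10^-11)(8.77)(1.33×10^4)(-0.2965) = -1.20×10^-6 A.

-1.20×10^-6 A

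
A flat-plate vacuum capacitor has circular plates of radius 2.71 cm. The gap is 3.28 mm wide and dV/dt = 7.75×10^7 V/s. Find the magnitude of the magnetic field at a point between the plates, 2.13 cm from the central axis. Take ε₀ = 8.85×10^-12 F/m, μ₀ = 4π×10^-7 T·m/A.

2.80×10^-9 T

With E = V/d, dE/dt = 2.363×10^10 V/(m·s) and πR² = 2.307×10^-3 m², giving I_d = ε₀ πR² dE/dt = 4.825×10^-4 A.
∮B·dl = μ₀ I_d,enc with I_d,enc = I_d r²/R² = 2.981×10^-4 A; so B = μ₀ I_d,enc/(2πr) = 2.80×10^-9 T.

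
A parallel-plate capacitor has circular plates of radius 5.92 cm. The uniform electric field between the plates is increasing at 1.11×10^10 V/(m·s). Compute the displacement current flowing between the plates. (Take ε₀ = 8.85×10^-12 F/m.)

1.08×10^-3 A

With a uniform field, Φ_E = EA, so I_d = ε₀ A dE/dt = 1.08×10^-3 A.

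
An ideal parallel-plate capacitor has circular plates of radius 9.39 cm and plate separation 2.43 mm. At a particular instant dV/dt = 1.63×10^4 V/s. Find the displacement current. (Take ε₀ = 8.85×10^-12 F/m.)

The field between the plates is E = V/d, so dE/dt = (1.63×10^4)/(2.43×10^-3 m) = 6.708×10^6 V/(m·s).
I_d = ε₀ A (dE/dt) = (8.85×10^-12)(0.02770)(6.708×10^6) = 1.64×10^-6 A.

1.64×10^-6 A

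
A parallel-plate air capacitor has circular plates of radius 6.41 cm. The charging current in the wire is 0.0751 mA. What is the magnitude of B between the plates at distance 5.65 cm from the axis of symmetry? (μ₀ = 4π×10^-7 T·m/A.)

By continuity the displacement current in the gap matches the conduction current: I_d = 7.51×10^-5 A.
For r < R the Ampère–Maxwell law gives B(2πr) = μ₀ I_d (r²/R²), so B = μ₀ I_d r/(2πR²) = (4π×10^-7)(7.51×10^-5)(0.0565)/(2π·0.0641²) = 2.07×10^-10 T.

2.07×10^-10 T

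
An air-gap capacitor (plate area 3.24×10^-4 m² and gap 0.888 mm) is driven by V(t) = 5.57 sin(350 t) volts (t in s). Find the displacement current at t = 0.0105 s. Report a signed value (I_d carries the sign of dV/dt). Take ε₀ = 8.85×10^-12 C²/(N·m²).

-5.42×10^-9 A

dV/dt = (5.57)(350)·cos(3.675) = -1679 V/s.
I_d = C dV/dt with C = ε₀A/d = (8.85×10^-12)(3.24×10^-4)/(8.88×10^-4) = 3.229×10^-12 F, so I_d = (3.229×10^-12)(-1679) = -5.42×10^-9 A.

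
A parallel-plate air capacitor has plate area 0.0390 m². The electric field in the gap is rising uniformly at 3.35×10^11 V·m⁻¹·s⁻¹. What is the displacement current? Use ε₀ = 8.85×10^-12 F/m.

0.116 A

With a uniform field, Φ_E = EA, so I_d = ε₀ A dE/dt = 0.116 A.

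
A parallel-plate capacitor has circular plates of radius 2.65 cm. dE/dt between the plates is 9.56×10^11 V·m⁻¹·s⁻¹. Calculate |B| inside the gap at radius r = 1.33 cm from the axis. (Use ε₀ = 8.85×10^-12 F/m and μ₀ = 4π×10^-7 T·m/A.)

7.07×10^-8 T

Total displacement current: I_d = ε₀(πR²)(dE/dt) = (8.85×10^-12)(2.206×10^-3)(9.56×10^11) = 0.01866 A.
An Ampèrian loop of radius r encloses a fraction (r/R)² of I_d. Then B·2πr = μ₀ I_d (r/R)², giving B = μ₀ I_d r/(2πR²) = 7.07×10^-8 T.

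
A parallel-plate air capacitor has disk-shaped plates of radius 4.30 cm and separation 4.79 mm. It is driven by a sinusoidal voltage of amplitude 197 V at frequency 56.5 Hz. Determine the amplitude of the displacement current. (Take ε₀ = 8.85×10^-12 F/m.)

(dE/dt)_max = V₀ω/d = 1.460×10^7 V/(m·s); ω = 2πf = 355.0 rad/s.
I_d,max = ε₀ A (dE/dt)_max = (8.85×10^-12)(5.809×10^-3)(1.460×10^7) = 7.51×10^-7 A.

7.51×10^-7 A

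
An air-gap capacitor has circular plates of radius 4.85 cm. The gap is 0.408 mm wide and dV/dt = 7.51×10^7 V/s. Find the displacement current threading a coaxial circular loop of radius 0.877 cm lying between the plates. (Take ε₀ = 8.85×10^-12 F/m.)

I_d = C dV/dt with C = ε₀πR²/d = 1.603×10^-10 F, so I_d = (1.603×10^-10)(7.51×10^7) = 0.01204 A.
Through an area πr² the displacement current is I_d·(πr²/πR²) = I_d (r/R)² = 3.94×10^-4 A.

3.94×10^-4 A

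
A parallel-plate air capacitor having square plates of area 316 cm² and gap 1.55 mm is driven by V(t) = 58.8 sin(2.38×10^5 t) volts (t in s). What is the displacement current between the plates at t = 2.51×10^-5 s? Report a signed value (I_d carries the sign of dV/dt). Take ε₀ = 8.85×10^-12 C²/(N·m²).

2.41×10^-3 A

dE/dt = (V₀ω/d)·cos(ωt) with ωt = 5.9738 rad: (58.8)(2.38×10^5)(0.9525)/(1.55×10^-3) = 8.600×10^9 V/(m·s).
I_d = ε₀ A dE/dt = (8.85×10^-12)(0.0316)(8.600×10^9) = 2.41×10^-3 A.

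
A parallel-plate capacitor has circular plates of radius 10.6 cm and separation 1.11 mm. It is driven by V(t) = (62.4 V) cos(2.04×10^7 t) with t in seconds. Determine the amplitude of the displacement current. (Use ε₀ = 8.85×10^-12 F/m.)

0.358 A

The displacement current equals the conduction current C dV/dt, which peaks at C V₀ ω.
With C = ε₀A/d = (8.85×10^-12)(0.03530)/(1.11×10^-3) = 2.814×10^-10 F and ω = 2.04×10^7 rad/s, I_d,max = (2.814×10^-10)(62.4)(2.04×10^7) = 0.358 A.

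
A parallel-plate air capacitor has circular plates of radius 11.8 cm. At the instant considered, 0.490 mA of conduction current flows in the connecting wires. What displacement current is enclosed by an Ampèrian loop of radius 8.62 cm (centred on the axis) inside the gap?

By continuity the displacement current in the gap matches the conduction current: I_d = 4.90×10^-4 A.
Through an area πr² the displacement current is I_d·(πr²/πR²) = I_d (r/R)² = 2.61×10^-4 A.

2.61×10^-4 A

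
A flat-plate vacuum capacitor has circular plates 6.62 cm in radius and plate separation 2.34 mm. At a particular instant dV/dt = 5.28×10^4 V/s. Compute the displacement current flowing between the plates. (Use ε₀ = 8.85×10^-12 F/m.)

2.75×10^-6 A

The displacement current equals the charging current C dV/dt. With C = ε₀A/d = (8.85×10^-12)(0.01377)/(2.34×10^-3) = 5.208×10^-11 F, I_d = (5.208×10^-11)(5.28×10^4) = 2.75×10^-6 A.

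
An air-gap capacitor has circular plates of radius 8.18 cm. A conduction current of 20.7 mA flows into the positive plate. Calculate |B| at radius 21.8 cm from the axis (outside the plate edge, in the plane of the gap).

No conduction current crosses the gap, so I_d there equals the 0.0207 A in the leads.
For r ≥ R the full I_d is enclosed: B = μ₀ I_d/(2πr) = (4π×10^-7)(0.0207)/(2π·0.218) = 1.90×10^-8 T.

1.90×10^-8 T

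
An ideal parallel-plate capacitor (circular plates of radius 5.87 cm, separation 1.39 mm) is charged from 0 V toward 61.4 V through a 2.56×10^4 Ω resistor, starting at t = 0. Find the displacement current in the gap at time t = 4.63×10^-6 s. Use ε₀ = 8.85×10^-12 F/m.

C = ε₀A/d = (8.85×10^-12)(0.01082)/(1.39×10^-3) = 6.889×10^-11 F and τ = RC = 1.764×10^-6 s. I_d in the gap equals the RC charging current.
I_d(t) = (V₀/R) e^(−t/τ) = 2.398×10^-3 · e^(−2.625) = 1.74×10^-4 A.

1.74×10^-4 A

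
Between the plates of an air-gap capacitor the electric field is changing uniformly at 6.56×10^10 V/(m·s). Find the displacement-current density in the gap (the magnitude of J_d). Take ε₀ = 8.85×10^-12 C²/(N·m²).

0.581 A/m²

The displacement-current density is ε₀ ∂E/∂t = (8.85×10^-12)(6.56×10^10) = 0.581 A/m².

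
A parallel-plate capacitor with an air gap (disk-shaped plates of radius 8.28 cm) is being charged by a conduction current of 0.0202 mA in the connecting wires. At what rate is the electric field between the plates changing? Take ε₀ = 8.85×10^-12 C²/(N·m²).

1.06×10^8 V/(m·s)

By continuity, I_d in the gap equals the 0.0202 mA flowing in the wire.
Then dE/dt = I_d/(ε₀A) = 1.06×10^8 V/(m·s).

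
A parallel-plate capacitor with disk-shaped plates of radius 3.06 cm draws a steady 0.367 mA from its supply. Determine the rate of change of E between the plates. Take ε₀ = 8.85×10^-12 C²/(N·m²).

1.41×10^10 V/(m·s)

Charge continuity gives I_d = I = 3.67×10^-4 A between the plates.
Inverting I_d = ε₀ A dE/dt gives dE/dt = 3.67×10^-4 / (8.85×10^-12 · 2.942×10^-3) = 1.41×10^10 V/(m·s).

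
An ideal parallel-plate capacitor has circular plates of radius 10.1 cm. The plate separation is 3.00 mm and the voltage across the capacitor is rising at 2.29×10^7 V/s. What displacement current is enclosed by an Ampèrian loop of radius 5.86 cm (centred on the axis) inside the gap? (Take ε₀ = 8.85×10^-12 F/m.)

With E = V/d, dE/dt = 7.633×10^9 V/(m·s) and πR² = 0.03205 m², giving I_d = ε₀ πR² dE/dt = 2.165×10^-3 A.
The field is uniform, so I_d,enc = I_d (r/R)² = (2.165×10^-3)(5.86/10.1)² = 7.29×10^-4 A.

7.29×10^-4 A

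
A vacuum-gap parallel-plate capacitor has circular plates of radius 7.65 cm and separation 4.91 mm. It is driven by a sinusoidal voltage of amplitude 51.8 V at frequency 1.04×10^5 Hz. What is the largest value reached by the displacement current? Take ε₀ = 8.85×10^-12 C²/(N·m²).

1.12×10^-3 A

The displacement current equals the conduction current C dV/dt, which peaks at C V₀ ω.
With C = ε₀A/d = (8.85×10^-12)(0.01839)/(4.91×10^-3) = 3.315×10^-11 F and ω = 2πf = 6.535×10^5 rad/s, I_d,max = (3.315×10^-11)(51.8)(6.535×10^5) = 1.12×10^-3 A.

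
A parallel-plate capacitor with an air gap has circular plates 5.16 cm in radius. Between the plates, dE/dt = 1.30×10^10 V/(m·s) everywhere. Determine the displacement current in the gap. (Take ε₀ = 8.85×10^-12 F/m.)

The displacement current is ε₀ times dΦ_E/dt = ε₀ A dE/dt = (8.85×10^-12)(8.365×10^-3)(1.30×10^10) = 9.62×10^-4 A.

9.62×10^-4 A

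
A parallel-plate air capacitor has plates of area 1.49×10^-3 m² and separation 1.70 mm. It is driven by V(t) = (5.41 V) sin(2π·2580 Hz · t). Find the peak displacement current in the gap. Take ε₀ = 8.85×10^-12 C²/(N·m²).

C = ε₀A/d = (8.85×10^-12)(1.49×10^-3)/(1.70×10^-3) = 7.757×10^-12 F; ω = 2πf = 1.621×10^4 rad/s.
I_d = C dV/dt, so |I_d|_max = C V₀ ω = (7.757×10^-12)(5.41)(1.621×10^4) = 6.80×10^-7 A.

6.80×10^-7 A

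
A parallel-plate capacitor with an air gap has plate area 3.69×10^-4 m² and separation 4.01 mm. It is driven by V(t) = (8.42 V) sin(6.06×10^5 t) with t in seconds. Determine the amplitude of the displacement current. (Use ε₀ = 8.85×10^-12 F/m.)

4.16×10^-6 A

C = ε₀A/d = (8.85×10^-12)(3.69×10^-4)/(4.01×10^-3) = 8.144×10^-13 F; ω = 6.06×10^5 rad/s.
I_d = C dV/dt, so |I_d|_max = C V₀ ω = (8.144×10^-13)(8.42)(6.06×10^5) = 4.16×10^-6 A.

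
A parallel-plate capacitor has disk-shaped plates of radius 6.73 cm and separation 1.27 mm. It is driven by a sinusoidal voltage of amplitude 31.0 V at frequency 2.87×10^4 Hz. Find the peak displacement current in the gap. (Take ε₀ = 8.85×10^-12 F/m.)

5.54×10^-4 A

The displacement current equals the conduction current C dV/dt, which peaks at C V₀ ω.
With C = ε₀A/d = (8.85×10^-12)(0.01423)/(1.27×10^-3) = 9.916×10^-11 F and ω = 2πf = 1.803×10^5 rad/s, I_d,max = (9.916×10^-11)(31.0)(1.803×10^5) = 5.54×10^-4 A.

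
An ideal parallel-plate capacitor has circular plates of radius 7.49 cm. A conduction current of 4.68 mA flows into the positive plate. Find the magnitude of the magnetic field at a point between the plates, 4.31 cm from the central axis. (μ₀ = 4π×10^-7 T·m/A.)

7.19×10^-9 T

By continuity the displacement current in the gap matches the conduction current: I_d = 4.68×10^-3 A.
An Ampèrian loop of radius r encloses a fraction (r/R)² of I_d. Then B·2πr = μ₀ I_d (r/R)², giving B = μ₀ I_d r/(2πR²) = 7.19×10^-9 T.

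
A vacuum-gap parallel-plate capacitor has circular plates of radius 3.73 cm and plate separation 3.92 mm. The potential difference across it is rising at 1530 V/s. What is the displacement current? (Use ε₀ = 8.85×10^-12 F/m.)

C = ε₀A/d = (8.85×10^-12)(4.371×10^-3)/(3.92×10^-3) = 9.868×10^-12 F.
I_d = C dV/dt = (9.868×10^-12)(1530) = 1.51×10^-8 A.

1.51×10^-8 A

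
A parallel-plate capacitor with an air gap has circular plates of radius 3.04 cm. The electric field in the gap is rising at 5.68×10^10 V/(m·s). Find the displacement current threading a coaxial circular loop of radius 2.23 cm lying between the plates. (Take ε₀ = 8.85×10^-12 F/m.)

Total displacement current: I_d = ε₀(πR²)(dE/dt) = (8.85×10^-12)(2.903×10^-3)(5.68×10^10) = 1.459×10^-3 A.
The field is uniform, so I_d,enc = I_d (r/R)² = (1.459×10^-3)(2.23/3.04)² = 7.85×10^-4 A.

7.85×10^-4 A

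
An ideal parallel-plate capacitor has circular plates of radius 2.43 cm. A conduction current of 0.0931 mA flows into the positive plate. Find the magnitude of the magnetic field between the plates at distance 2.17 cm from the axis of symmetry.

Between the plates the displacement current equals the wire current: I_d = 0.0931 mA = 9.31×10^-5 A.
For r < R the Ampère–Maxwell law gives B(2πr) = μ₀ I_d (r²/R²), so B = μ₀ I_d r/(2πR²) = (4π×10^-7)(9.31×10^-5)(0.0217)/(2π·0.0243²) = 6.84×10^-10 T.

6.84×10^-10 T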